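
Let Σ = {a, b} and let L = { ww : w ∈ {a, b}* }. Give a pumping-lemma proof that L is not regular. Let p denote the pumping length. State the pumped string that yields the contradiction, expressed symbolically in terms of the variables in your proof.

Toward a contradiction, assume L is regular with pumping length p.
Take w = a^p b^p a^p b^p = uu where u = a^pb^p; then w ∈ L and |w| = 4p ≥ p.
The pumping lemma gives a decomposition w = xyz where |xy| ≤ p and |y| ≥ 1.
The first p characters of w are a's, so xy (and hence y) consists only of a's. Write y = a^k, 1 ≤ k ≤ p.
Pump with i = 2: xy^2z = a^{p+k} b^p a^p b^p, of length 4p+k. Suppose this equals vv. The string starts with a and ends with b, so v does too; thus the boundary between the two copies of v is a b→a transition. There is exactly one such transition, at position 2p+k, so |v| = 2p+k and |vv| = 4p+2k ≠ 4p+k since k ≥ 1. So xy^2z ∉ L.
This is a contradiction; hence L is not regular.

a^{p+k} b^p a^p b^p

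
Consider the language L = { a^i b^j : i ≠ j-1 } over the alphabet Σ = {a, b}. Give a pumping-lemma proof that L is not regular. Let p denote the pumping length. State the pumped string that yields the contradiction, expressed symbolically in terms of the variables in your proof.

Assume L is regular; let p be its pumping constant.
Choose w = a^p b^{p+p!+1}. Since p ≠ (p+p!+1)-1 = p+p!, w ∈ L; and |w| ≥ p.
Write w = xyz as guaranteed by the lemma, with |xy| ≤ p and y is nonempty.
Since the first p symbols of w are all a's and |xy| ≤ p, y lies entirely in the leading a-block: y = a^k for some k with 1 ≤ k ≤ p.
Since 1 ≤ k ≤ p, k divides p!; set t = 1 + p!/k. Then xy^t z has p + (p!/k)·k = p + p! copies of a. Now the a-count is p+p! and (b-count)-1 = (p+p!+1)-1 = p+p!, so i ≠ j-1 fails. So xy^t z = a^{p+p!} b^{p+p!+1} ∉ L.
Contradiction. Therefore L is not regular.

a^{p+p!} b^{p+p!+1}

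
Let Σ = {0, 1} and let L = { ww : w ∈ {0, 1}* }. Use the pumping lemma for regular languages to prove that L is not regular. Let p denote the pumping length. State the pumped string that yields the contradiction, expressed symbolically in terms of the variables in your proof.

Toward a contradiction, assume L is regular with pumping length p.
Take w = 0^p 1^p 0^p 1^p = uu where u = 0^p1^p; then w ∈ L and |w| = 4p ≥ p.
By the pumping lemma, w = xyz with |xy| ≤ p and |y| ≥ 1.
Since the first p symbols of w are all 0's and |xy| ≤ p, y lies entirely in the leading 0-block: y = 0^k for some k with 1 ≤ k ≤ p.
Pump with i = 2: xy^2z = 0^{p+k} 1^p 0^p 1^p, of length 4p+k. Suppose this equals vv. The string starts with 0 and ends with 1, so v does too; thus the boundary between the two copies of v is a 1→0 transition. There is exactly one such transition, at position 2p+k, so |v| = 2p+k and |vv| = 4p+2k ≠ 4p+k since k ≥ 1. So xy^2z ∉ L.
Contradiction. Therefore L is not regular.

0^{p+k} 1^p 0^p 1^p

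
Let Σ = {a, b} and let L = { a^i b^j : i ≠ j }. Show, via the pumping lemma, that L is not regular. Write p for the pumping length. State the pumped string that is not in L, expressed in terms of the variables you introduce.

Toward a contradiction, assume L is regular with pumping length p.
Choose w = a^p b^{p+p!}. Since p ≠ p+p!, w ∈ L; and |w| ≥ p.
The pumping lemma gives a decomposition w = xyz where |xy| ≤ p and |y| ≥ 1.
Because |xy| ≤ p and w begins with p copies of a, we have y = a^k with 1 ≤ k ≤ p.
Since 1 ≤ k ≤ p, k divides p!; set t = 1 + p!/k. Then xy^t z has p + (p!/k)·k = p + p! copies of a. Now the a-count equals the b-count, so i ≠ j fails. So xy^t z = a^{p+p!} b^{p+p!} ∉ L.
This contradicts the pumping lemma, so L is not regular.

a^{p+p!} b^{p+p!}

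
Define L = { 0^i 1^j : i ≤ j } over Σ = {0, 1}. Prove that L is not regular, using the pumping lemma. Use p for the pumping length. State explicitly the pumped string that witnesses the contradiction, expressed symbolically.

0^{p+k} 1^p

Toward a contradiction, assume L is regular with pumping length p.
Choose w = 0^p 1^p ∈ L, with |w| = 2p ≥ p.
By the pumping lemma, w = xyz with |xy| ≤ p and |y| > 0.
Because |xy| ≤ p and w begins with p copies of 0, we have y = 0^k with 1 ≤ k ≤ p.
Consider xy^2z = 0^{p+k} 1^p. Since k ≥ 1, the 0-count p+k exceeds the 1-count p, so i ≤ j fails; thus xy^2z ∉ L.
This contradicts the pumping lemma, so L is not regular.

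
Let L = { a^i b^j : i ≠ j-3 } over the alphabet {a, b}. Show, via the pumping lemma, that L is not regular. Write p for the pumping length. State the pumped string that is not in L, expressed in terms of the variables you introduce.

Suppose for contradiction that L is regular, and let p be the pumping length.
Choose w = a^p b^{p+p!+3}. Since p ≠ (p+p!+3)-3 = p+p!, w ∈ L; and |w| ≥ p.
By the pumping lemma, w = xyz with |xy| ≤ p and |y| ≥ 1.
The first p characters of w are a's, so xy (and hence y) consists only of a's. Write y = a^k, 1 ≤ k ≤ p.
Since 1 ≤ k ≤ p, k divides p!; set t = 1 + p!/k. Then xy^t z has p + (p!/k)·k = p + p! copies of a. Now the a-count is p+p! and (b-count)-3 = (p+p!+3)-3 = p+p!, so i ≠ j-3 fails. So xy^t z = a^{p+p!} b^{p+p!+3} ∉ L.
Contradiction. Therefore L is not regular.

a^{p+p!} b^{p+p!+3}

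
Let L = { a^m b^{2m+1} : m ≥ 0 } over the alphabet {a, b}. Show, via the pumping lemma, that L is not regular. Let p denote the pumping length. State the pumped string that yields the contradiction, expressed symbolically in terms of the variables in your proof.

Assume L is regular. Let p be the pumping length given by the pumping lemma.
Let w = a^p b^{2p+1} ∈ L; note |w| = 3p+1 ≥ p.
By the pumping lemma, w = xyz with |xy| ≤ p and |y| > 0.
The first p characters of w are a's, so xy (and hence y) consists only of a's. Write y = a^k, 1 ≤ k ≤ p.
Pump with i = 2: xy^2z = a^{p+k} b^{2p+1}. For this to lie in L we would need 2p+1 = 2(p+k)+1, which forces k = 0. But k ≥ 1, so xy^2z ∉ L.
This contradicts the pumping lemma, so L is not regular.

a^{p+k} b^{2p+1}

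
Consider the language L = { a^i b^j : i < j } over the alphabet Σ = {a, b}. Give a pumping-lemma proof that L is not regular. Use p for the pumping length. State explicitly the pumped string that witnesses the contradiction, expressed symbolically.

Toward a contradiction, assume L is regular with pumping length p.
Choose w = a^p b^{p+1} ∈ L, with |w| = 2p+1 ≥ p.
Write w = xyz as guaranteed by the lemma, with |xy| ≤ p and |y| ≥ 1.
Because |xy| ≤ p and w begins with p copies of a, we have y = a^k with 1 ≤ k ≤ p.
Consider xy^2z = a^{p+k} b^{p+1}. Since k ≥ 1, the a-count p+k is at least p+1, so i < j fails; thus xy^2z ∉ L.
This contradicts the pumping lemma, so L is not regular.

a^{p+k} b^{p+1}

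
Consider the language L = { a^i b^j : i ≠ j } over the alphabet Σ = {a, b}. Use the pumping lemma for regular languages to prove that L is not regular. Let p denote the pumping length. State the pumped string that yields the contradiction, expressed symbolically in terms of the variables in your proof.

a^{p+p!} b^{p+p!}

Suppose for contradiction that L is regular, and let p be the pumping length.
Choose w = a^p b^{p+p!}. Since p ≠ p+p!, w ∈ L; and |w| ≥ p.
By the pumping lemma, w = xyz with |xy| ≤ p and |y| ≥ 1.
Since the first p symbols of w are all a's and |xy| ≤ p, y lies entirely in the leading a-block: y = a^k for some k with 1 ≤ k ≤ p.
Since 1 ≤ k ≤ p, k divides p!; set t = 1 + p!/k. Then xy^t z has p + (p!/k)·k = p + p! copies of a. Now the a-count equals the b-count, so i ≠ j fails. So xy^t z = a^{p+p!} b^{p+p!} ∉ L.
Contradiction. Therefore L is not regular.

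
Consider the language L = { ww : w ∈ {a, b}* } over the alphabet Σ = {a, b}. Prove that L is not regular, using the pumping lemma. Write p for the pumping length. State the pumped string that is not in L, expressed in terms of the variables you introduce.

Suppose for contradiction that L is regular, and let p be the pumping length.
Take w = a^p b^p a^p b^p = uu where u = a^pb^p; then w ∈ L and |w| = 4p ≥ p.
By the pumping lemma, w = xyz with |xy| ≤ p and |y| ≥ 1.
Because |xy| ≤ p and w begins with p copies of a, we have y = a^k with 1 ≤ k ≤ p.
Pump with i = 2: xy^2z = a^{p+k} b^p a^p b^p, of length 4p+k. Suppose this equals vv. The string starts with a and ends with b, so v does too; thus the boundary between the two copies of v is a b→a transition. There is exactly one such transition, at position 2p+k, so |v| = 2p+k and |vv| = 4p+2k ≠ 4p+k since k ≥ 1. So xy^2z ∉ L.
Contradiction. Therefore L is not regular.

a^{p+k} b^p a^p b^p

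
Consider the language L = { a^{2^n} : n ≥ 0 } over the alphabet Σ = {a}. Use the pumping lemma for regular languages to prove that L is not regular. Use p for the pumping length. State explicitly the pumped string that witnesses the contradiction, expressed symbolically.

a^{2^p+k}

Suppose for contradiction that L is regular, and let p be the pumping length.
Take w = a^{2^p} ∈ L with |w| = 2^p ≥ p.
Write w = xyz as guaranteed by the lemma, with |xy| ≤ p and y is nonempty.
Then y = a^k for some k with 1 ≤ k ≤ p.
Pump with i = 2: xy^2z = a^{2^p+k}. Since 1 ≤ k ≤ p < 2^p, we have 2^p < 2^p+k < 2^{p+1}, so 2^p+k is not a power of 2. So xy^2z ∉ L.
Contradiction. Therefore L is not regular.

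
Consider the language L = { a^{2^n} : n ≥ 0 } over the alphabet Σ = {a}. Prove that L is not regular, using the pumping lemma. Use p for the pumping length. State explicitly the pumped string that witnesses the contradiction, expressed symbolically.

Assume L is regular; let p be its pumping constant.
Take w = a^{2^p} ∈ L with |w| = 2^p ≥ p.
By the pumping lemma, w = xyz with |xy| ≤ p and |y| > 0.
Then y = a^k for some k with 1 ≤ k ≤ p.
Pump with i = 2: xy^2z = a^{2^p+k}. Since 1 ≤ k ≤ p < 2^p, we have 2^p < 2^p+k < 2^{p+1}, so 2^p+k is not a power of 2. So xy^2z ∉ L.
This is a contradiction; hence L is not regular.

a^{2^p+k}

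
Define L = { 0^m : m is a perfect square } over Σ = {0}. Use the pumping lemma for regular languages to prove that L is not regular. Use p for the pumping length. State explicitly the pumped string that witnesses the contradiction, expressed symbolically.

0^{p²+k}

Assume L is regular. Let p be the pumping length given by the pumping lemma.
Take w = 0^{p²} ∈ L with |w| = p² ≥ p.
The pumping lemma gives a decomposition w = xyz where |xy| ≤ p and |y| > 0.
Then y = 0^k for some k with 1 ≤ k ≤ p.
Pump with i = 2: xy^2z = 0^{p²+k}. Since 1 ≤ k ≤ p, p² < p²+k ≤ p²+p < (p+1)², so p²+k lies strictly between consecutive squares and is not a perfect square. So xy^2z ∉ L.
This contradicts the pumping lemma, so L is not regular.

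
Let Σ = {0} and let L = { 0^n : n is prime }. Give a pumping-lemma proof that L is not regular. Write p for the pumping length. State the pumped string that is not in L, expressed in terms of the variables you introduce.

0^{q(1+k)}

Assume L is regular; let p be its pumping constant.
Let q be a prime with q ≥ p+2 (infinitely many primes exist), and take w = 0^q ∈ L with |w| = q ≥ p.
The pumping lemma gives a decomposition w = xyz where |xy| ≤ p and |y| ≥ 1.
Then y = 0^k for some k with 1 ≤ k ≤ p.
Since 1 ≤ k ≤ p, |xz| = q-k. Pump with i = q+1: |xy^{q+1}z| = (q-k)+(q+1)k = q+qk = q(1+k), which is composite (both factors ≥ 2). So xy^{q+1}z = 0^{q(1+k)} ∉ L.
This contradicts the pumping lemma, so L is not regular.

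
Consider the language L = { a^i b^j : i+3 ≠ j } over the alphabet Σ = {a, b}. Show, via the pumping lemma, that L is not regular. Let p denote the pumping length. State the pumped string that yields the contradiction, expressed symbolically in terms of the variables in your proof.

Toward a contradiction, assume L is regular with pumping length p.
Choose w = a^p b^{p+p!+3}. Since p ≠ (p+p!+3)-3 = p+p!, w ∈ L; and |w| ≥ p.
By the pumping lemma, w = xyz with |xy| ≤ p and |y| ≥ 1.
Because |xy| ≤ p and w begins with p copies of a, we have y = a^k with 1 ≤ k ≤ p.
Since 1 ≤ k ≤ p, k divides p!; set t = 1 + p!/k. Then xy^t z has p + (p!/k)·k = p + p! copies of a. Now the a-count is p+p! and (b-count)-3 = (p+p!+3)-3 = p+p!, so i+3 ≠ j fails. So xy^t z = a^{p+p!} b^{p+p!+3} ∉ L.
Contradiction. Therefore L is not regular.

a^{p+p!} b^{p+p!+3}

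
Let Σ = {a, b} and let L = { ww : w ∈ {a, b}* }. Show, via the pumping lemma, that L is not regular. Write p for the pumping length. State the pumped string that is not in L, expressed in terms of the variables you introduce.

Assume L is regular. Let p be the pumping length given by the pumping lemma.
Take w = a^p b^p a^p b^p = uu where u = a^pb^p; then w ∈ L and |w| = 4p ≥ p.
By the pumping lemma, w = xyz with |xy| ≤ p and |y| ≥ 1.
Since the first p symbols of w are all a's and |xy| ≤ p, y lies entirely in the leading a-block: y = a^k for some k with 1 ≤ k ≤ p.
Pump with i = 2: xy^2z = a^{p+k} b^p a^p b^p, of length 4p+k. Suppose this equals vv. The string starts with a and ends with b, so v does too; thus the boundary between the two copies of v is a b→a transition. There is exactly one such transition, at position 2p+k, so |v| = 2p+k and |vv| = 4p+2k ≠ 4p+k since k ≥ 1. So xy^2z ∉ L.
This is a contradiction; hence L is not regular.

a^{p+k} b^p a^p b^p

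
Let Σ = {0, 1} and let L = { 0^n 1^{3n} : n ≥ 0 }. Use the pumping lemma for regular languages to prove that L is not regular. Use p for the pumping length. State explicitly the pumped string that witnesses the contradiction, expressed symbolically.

0^{p+k} 1^{3p}

Assume L is regular. Let p be the pumping length given by the pumping lemma.
Let w = 0^p 1^{3p} ∈ L; note |w| = 4p ≥ p.
By the pumping lemma, w = xyz with |xy| ≤ p and y is nonempty.
Because |xy| ≤ p and w begins with p copies of 0, we have y = 0^k with 1 ≤ k ≤ p.
Pump with i = 2: xy^2z = 0^{p+k} 1^{3p}. For this to lie in L we would need 3p = 3(p+k), which forces k = 0. But k ≥ 1, so xy^2z ∉ L.
Contradiction. Therefore L is not regular.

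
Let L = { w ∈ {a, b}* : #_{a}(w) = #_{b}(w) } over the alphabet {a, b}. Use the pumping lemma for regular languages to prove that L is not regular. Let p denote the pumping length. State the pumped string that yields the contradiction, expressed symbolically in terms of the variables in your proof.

Toward a contradiction, assume L is regular with pumping length p.
Choose w = a^p b^p ∈ L with |w| = 2p ≥ p.
The pumping lemma gives a decomposition w = xyz where |xy| ≤ p and |y| > 0.
Since the first p symbols of w are all a's and |xy| ≤ p, y lies entirely in the leading a-block: y = a^k for some k with 1 ≤ k ≤ p.
Pump with i = 2: xy^2z = a^{p+k} b^p has p+k occurrences of a but only p of b. Since k ≥ 1 the counts differ, so xy^2z ∉ L.
This contradicts the pumping lemma, so L is not regular.

a^{p+k} b^p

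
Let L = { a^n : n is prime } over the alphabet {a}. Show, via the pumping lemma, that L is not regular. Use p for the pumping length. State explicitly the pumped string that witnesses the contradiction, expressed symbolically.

a^{q(1+k)}

Assume L is regular; let p be its pumping constant.
Let q be a prime with q ≥ p+2 (infinitely many primes exist), and take w = a^q ∈ L with |w| = q ≥ p.
Write w = xyz as guaranteed by the lemma, with |xy| ≤ p and y is nonempty.
Then y = a^k for some k with 1 ≤ k ≤ p.
Since 1 ≤ k ≤ p, |xz| = q-k. Pump with i = q+1: |xy^{q+1}z| = (q-k)+(q+1)k = q+qk = q(1+k), which is composite (both factors ≥ 2). So xy^{q+1}z = a^{q(1+k)} ∉ L.
Contradiction. Therefore L is not regular.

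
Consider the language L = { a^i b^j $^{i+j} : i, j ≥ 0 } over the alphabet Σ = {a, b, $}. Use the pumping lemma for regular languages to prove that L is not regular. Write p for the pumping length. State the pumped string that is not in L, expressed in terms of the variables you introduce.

a^{p+k} b^p $^{2p}

Suppose for contradiction that L is regular, and let p be the pumping length.
Take w = a^p b^p $^{2p} ∈ L (with i=j=p, i+j=2p), |w| = 4p ≥ p.
By the pumping lemma, w = xyz with |xy| ≤ p and |y| ≥ 1.
Since the first p symbols of w are all a's and |xy| ≤ p, y lies entirely in the leading a-block: y = a^k for some k with 1 ≤ k ≤ p.
Consider xy^2z = a^{p+k} b^p $^{2p}. Now the a- and b-counts sum to 2p+k, but the $-count is 2p ≠ 2p+k. So xy^2z ∉ L.
This is a contradiction; hence L is not regular.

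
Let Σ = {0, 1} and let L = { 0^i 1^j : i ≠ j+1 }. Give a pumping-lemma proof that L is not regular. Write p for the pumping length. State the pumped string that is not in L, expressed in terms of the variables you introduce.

0^{p+p!} 1^{p+p!-1}

Toward a contradiction, assume L is regular with pumping length p.
Choose w = 0^p 1^{p+p!-1}. Since p ≠ (p+p!-1)+1 = p+p!, w ∈ L; and |w| ≥ p.
Write w = xyz as guaranteed by the lemma, with |xy| ≤ p and |y| > 0.
Because |xy| ≤ p and w begins with p copies of 0, we have y = 0^k with 1 ≤ k ≤ p.
Since 1 ≤ k ≤ p, k divides p!; set t = 1 + p!/k. Then xy^t z has p + (p!/k)·k = p + p! copies of 0. Now the 0-count is p+p! and (1-count)+1 = (p+p!-1)+1 = p+p!, so i ≠ j+1 fails. So xy^t z = 0^{p+p!} 1^{p+p!-1} ∉ L.
Contradiction. Therefore L is not regular.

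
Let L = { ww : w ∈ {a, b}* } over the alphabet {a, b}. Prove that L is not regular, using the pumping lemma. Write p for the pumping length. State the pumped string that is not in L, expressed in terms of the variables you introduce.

Toward a contradiction, assume L is regular with pumping length p.
Take w = a^p b^p a^p b^p = uu where u = a^pb^p; then w ∈ L and |w| = 4p ≥ p.
Write w = xyz as guaranteed by the lemma, with |xy| ≤ p and y is nonempty.
The first p characters of w are a's, so xy (and hence y) consists only of a's. Write y = a^k, 1 ≤ k ≤ p.
Pump with i = 2: xy^2z = a^{p+k} b^p a^p b^p, of length 4p+k. Suppose this equals vv. The string starts with a and ends with b, so v does too; thus the boundary between the two copies of v is a b→a transition. There is exactly one such transition, at position 2p+k, so |v| = 2p+k and |vv| = 4p+2k ≠ 4p+k since k ≥ 1. So xy^2z ∉ L.
This is a contradiction; hence L is not regular.

a^{p+k} b^p a^p b^p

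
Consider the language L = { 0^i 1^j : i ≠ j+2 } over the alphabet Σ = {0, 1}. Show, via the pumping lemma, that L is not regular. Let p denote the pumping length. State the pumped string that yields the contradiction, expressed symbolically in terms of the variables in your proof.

0^{p+p!} 1^{p+p!-2}

Assume L is regular. Let p be the pumping length given by the pumping lemma.
Choose w = 0^p 1^{p+p!-2}. Since p ≠ (p+p!-2)+2 = p+p!, w ∈ L; and |w| ≥ p.
By the pumping lemma, w = xyz with |xy| ≤ p and |y| > 0.
Because |xy| ≤ p and w begins with p copies of 0, we have y = 0^k with 1 ≤ k ≤ p.
Since 1 ≤ k ≤ p, k divides p!; set t = 1 + p!/k. Then xy^t z has p + (p!/k)·k = p + p! copies of 0. Now the 0-count is p+p! and (1-count)+2 = (p+p!-2)+2 = p+p!, so i ≠ j+2 fails. So xy^t z = 0^{p+p!} 1^{p+p!-2} ∉ L.
This contradicts the pumping lemma, so L is not regular.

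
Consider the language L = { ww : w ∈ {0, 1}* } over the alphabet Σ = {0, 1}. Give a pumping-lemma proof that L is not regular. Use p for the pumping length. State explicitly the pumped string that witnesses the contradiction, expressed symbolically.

Suppose for contradiction that L is regular, and let p be the pumping length.
Take w = 0^p 1^p 0^p 1^p = uu where u = 0^p1^p; then w ∈ L and |w| = 4p ≥ p.
By the pumping lemma, w = xyz with |xy| ≤ p and |y| > 0.
The first p characters of w are 0's, so xy (and hence y) consists only of 0's. Write y = 0^k, 1 ≤ k ≤ p.
Pump with i = 2: xy^2z = 0^{p+k} 1^p 0^p 1^p, of length 4p+k. Suppose this equals vv. The string starts with 0 and ends with 1, so v does too; thus the boundary between the two copies of v is a 1→0 transition. There is exactly one such transition, at position 2p+k, so |v| = 2p+k and |vv| = 4p+2k ≠ 4p+k since k ≥ 1. So xy^2z ∉ L.
Contradiction. Therefore L is not regular.

0^{p+k} 1^p 0^p 1^p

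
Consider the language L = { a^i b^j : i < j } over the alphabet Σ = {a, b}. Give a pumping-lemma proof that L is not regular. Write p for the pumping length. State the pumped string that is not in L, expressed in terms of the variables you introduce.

Assume L is regular. Let p be the pumping length given by the pumping lemma.
Choose w = a^p b^{p+1} ∈ L, with |w| = 2p+1 ≥ p.
Write w = xyz as guaranteed by the lemma, with |xy| ≤ p and |y| > 0.
Because |xy| ≤ p and w begins with p copies of a, we have y = a^k with 1 ≤ k ≤ p.
Consider xy^2z = a^{p+k} b^{p+1}. Since k ≥ 1, the a-count p+k is at least p+1, so i < j fails; thus xy^2z ∉ L.
This is a contradiction; hence L is not regular.

a^{p+k} b^{p+1}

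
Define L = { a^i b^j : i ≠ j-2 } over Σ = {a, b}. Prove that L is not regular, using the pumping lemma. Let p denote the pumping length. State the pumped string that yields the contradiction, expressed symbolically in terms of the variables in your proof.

Toward a contradiction, assume L is regular with pumping length p.
Choose w = a^p b^{p+p!+2}. Since p ≠ (p+p!+2)-2 = p+p!, w ∈ L; and |w| ≥ p.
By the pumping lemma, w = xyz with |xy| ≤ p and |y| ≥ 1.
Because |xy| ≤ p and w begins with p copies of a, we have y = a^k with 1 ≤ k ≤ p.
Since 1 ≤ k ≤ p, k divides p!; set t = 1 + p!/k. Then xy^t z has p + (p!/k)·k = p + p! copies of a. Now the a-count is p+p! and (b-count)-2 = (p+p!+2)-2 = p+p!, so i ≠ j-2 fails. So xy^t z = a^{p+p!} b^{p+p!+2} ∉ L.
This contradicts the pumping lemma, so L is not regular.

a^{p+p!} b^{p+p!+2}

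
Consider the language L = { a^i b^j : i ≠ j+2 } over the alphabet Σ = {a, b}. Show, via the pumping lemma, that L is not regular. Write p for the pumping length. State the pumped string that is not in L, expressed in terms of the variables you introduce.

Toward a contradiction, assume L is regular with pumping length p.
Choose w = a^p b^{p+p!-2}. Since p ≠ (p+p!-2)+2 = p+p!, w ∈ L; and |w| ≥ p.
The pumping lemma gives a decomposition w = xyz where |xy| ≤ p and y is nonempty.
Since the first p symbols of w are all a's and |xy| ≤ p, y lies entirely in the leading a-block: y = a^k for some k with 1 ≤ k ≤ p.
Since 1 ≤ k ≤ p, k divides p!; set t = 1 + p!/k. Then xy^t z has p + (p!/k)·k = p + p! copies of a. Now the a-count is p+p! and (b-count)+2 = (p+p!-2)+2 = p+p!, so i ≠ j+2 fails. So xy^t z = a^{p+p!} b^{p+p!-2} ∉ L.
Contradiction. Therefore L is not regular.

a^{p+p!} b^{p+p!-2}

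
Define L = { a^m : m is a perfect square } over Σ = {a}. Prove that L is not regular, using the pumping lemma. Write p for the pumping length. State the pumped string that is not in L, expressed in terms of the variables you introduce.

Suppose for contradiction that L is regular, and let p be the pumping length.
Take w = a^{p²} ∈ L with |w| = p² ≥ p.
The pumping lemma gives a decomposition w = xyz where |xy| ≤ p and y is nonempty.
Then y = a^k for some k with 1 ≤ k ≤ p.
Pump with i = 2: xy^2z = a^{p²+k}. Since 1 ≤ k ≤ p, p² < p²+k ≤ p²+p < (p+1)², so p²+k lies strictly between consecutive squares and is not a perfect square. So xy^2z ∉ L.
This is a contradiction; hence L is not regular.

a^{p²+k}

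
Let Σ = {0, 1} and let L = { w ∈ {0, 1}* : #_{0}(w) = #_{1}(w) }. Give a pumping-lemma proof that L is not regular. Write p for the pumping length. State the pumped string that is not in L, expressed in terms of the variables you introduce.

0^{p+k} 1^p

Suppose for contradiction that L is regular, and let p be the pumping length.
Choose w = 0^p 1^p ∈ L with |w| = 2p ≥ p.
The pumping lemma gives a decomposition w = xyz where |xy| ≤ p and |y| > 0.
Since the first p symbols of w are all 0's and |xy| ≤ p, y lies entirely in the leading 0-block: y = 0^k for some k with 1 ≤ k ≤ p.
Pump with i = 2: xy^2z = 0^{p+k} 1^p has p+k occurrences of 0 but only p of 1. Since k ≥ 1 the counts differ, so xy^2z ∉ L.
This contradicts the pumping lemma, so L is not regular.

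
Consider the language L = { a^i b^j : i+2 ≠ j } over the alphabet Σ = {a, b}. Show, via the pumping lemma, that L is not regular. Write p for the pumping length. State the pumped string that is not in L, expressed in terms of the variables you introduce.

Assume L is regular. Let p be the pumping length given by the pumping lemma.
Choose w = a^p b^{p+p!+2}. Since p ≠ (p+p!+2)-2 = p+p!, w ∈ L; and |w| ≥ p.
Write w = xyz as guaranteed by the lemma, with |xy| ≤ p and |y| > 0.
The first p characters of w are a's, so xy (and hence y) consists only of a's. Write y = a^k, 1 ≤ k ≤ p.
Since 1 ≤ k ≤ p, k divides p!; set t = 1 + p!/k. Then xy^t z has p + (p!/k)·k = p + p! copies of a. Now the a-count is p+p! and (b-count)-2 = (p+p!+2)-2 = p+p!, so i+2 ≠ j fails. So xy^t z = a^{p+p!} b^{p+p!+2} ∉ L.
Contradiction. Therefore L is not regular.

a^{p+p!} b^{p+p!+2}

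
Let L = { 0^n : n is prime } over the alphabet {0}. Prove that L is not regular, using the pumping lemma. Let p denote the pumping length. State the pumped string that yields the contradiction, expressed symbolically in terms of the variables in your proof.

0^{q(1+k)}

Assume L is regular. Let p be the pumping length given by the pumping lemma.
Let q be a prime with q ≥ p+2 (infinitely many primes exist), and take w = 0^q ∈ L with |w| = q ≥ p.
The pumping lemma gives a decomposition w = xyz where |xy| ≤ p and |y| > 0.
Then y = 0^k for some k with 1 ≤ k ≤ p.
Since 1 ≤ k ≤ p, |xz| = q-k. Pump with i = q+1: |xy^{q+1}z| = (q-k)+(q+1)k = q+qk = q(1+k), which is composite (both factors ≥ 2). So xy^{q+1}z = 0^{q(1+k)} ∉ L.
This is a contradiction; hence L is not regular.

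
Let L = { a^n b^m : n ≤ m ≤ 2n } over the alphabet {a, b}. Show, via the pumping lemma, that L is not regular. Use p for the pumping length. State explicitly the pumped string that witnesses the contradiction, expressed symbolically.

Toward a contradiction, assume L is regular with pumping length p.
Take w = a^p b^p ∈ L (since p ≤ p ≤ 2p), with |w| = 2p ≥ p.
By the pumping lemma, w = xyz with |xy| ≤ p and |y| ≥ 1.
The first p characters of w are a's, so xy (and hence y) consists only of a's. Write y = a^k, 1 ≤ k ≤ p.
Pump with i = 2: xy^2z = a^{p+k} b^p. Now n = p+k > p = m, so the condition n ≤ m fails. Thus xy^2z ∉ L.
Contradiction. Therefore L is not regular.

a^{p+k} b^p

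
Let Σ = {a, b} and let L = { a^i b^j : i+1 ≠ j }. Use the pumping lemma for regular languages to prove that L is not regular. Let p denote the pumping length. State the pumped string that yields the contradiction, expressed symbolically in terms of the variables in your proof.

Suppose for contradiction that L is regular, and let p be the pumping length.
Choose w = a^p b^{p+p!+1}. Since p ≠ (p+p!+1)-1 = p+p!, w ∈ L; and |w| ≥ p.
Write w = xyz as guaranteed by the lemma, with |xy| ≤ p and y is nonempty.
Because |xy| ≤ p and w begins with p copies of a, we have y = a^k with 1 ≤ k ≤ p.
Since 1 ≤ k ≤ p, k divides p!; set t = 1 + p!/k. Then xy^t z has p + (p!/k)·k = p + p! copies of a. Now the a-count is p+p! and (b-count)-1 = (p+p!+1)-1 = p+p!, so i+1 ≠ j fails. So xy^t z = a^{p+p!} b^{p+p!+1} ∉ L.
This is a contradiction; hence L is not regular.

a^{p+p!} b^{p+p!+1}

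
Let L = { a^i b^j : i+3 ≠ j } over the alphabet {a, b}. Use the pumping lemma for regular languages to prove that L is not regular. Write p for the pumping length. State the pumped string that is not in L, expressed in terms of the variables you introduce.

a^{p+p!} b^{p+p!+3}

Assume L is regular; let p be its pumping constant.
Choose w = a^p b^{p+p!+3}. Since p ≠ (p+p!+3)-3 = p+p!, w ∈ L; and |w| ≥ p.
By the pumping lemma, w = xyz with |xy| ≤ p and |y| ≥ 1.
Because |xy| ≤ p and w begins with p copies of a, we have y = a^k with 1 ≤ k ≤ p.
Since 1 ≤ k ≤ p, k divides p!; set t = 1 + p!/k. Then xy^t z has p + (p!/k)·k = p + p! copies of a. Now the a-count is p+p! and (b-count)-3 = (p+p!+3)-3 = p+p!, so i+3 ≠ j fails. So xy^t z = a^{p+p!} b^{p+p!+3} ∉ L.
This is a contradiction; hence L is not regular.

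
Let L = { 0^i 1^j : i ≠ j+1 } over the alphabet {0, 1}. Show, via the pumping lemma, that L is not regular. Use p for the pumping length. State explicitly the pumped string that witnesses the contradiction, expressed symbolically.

0^{p+p!} 1^{p+p!-1}

Suppose for contradiction that L is regular, and let p be the pumping length.
Choose w = 0^p 1^{p+p!-1}. Since p ≠ (p+p!-1)+1 = p+p!, w ∈ L; and |w| ≥ p.
By the pumping lemma, w = xyz with |xy| ≤ p and y is nonempty.
Because |xy| ≤ p and w begins with p copies of 0, we have y = 0^k with 1 ≤ k ≤ p.
Since 1 ≤ k ≤ p, k divides p!; set t = 1 + p!/k. Then xy^t z has p + (p!/k)·k = p + p! copies of 0. Now the 0-count is p+p! and (1-count)+1 = (p+p!-1)+1 = p+p!, so i ≠ j+1 fails. So xy^t z = 0^{p+p!} 1^{p+p!-1} ∉ L.
Contradiction. Therefore L is not regular.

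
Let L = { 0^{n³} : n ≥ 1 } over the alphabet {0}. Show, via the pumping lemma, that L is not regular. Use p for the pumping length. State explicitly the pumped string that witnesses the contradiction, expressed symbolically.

0^{p³+k}

Toward a contradiction, assume L is regular with pumping length p.
Take w = 0^{p³} ∈ L with |w| = p³ ≥ p.
The pumping lemma gives a decomposition w = xyz where |xy| ≤ p and |y| > 0.
Then y = 0^k for some k with 1 ≤ k ≤ p.
Pump with i = 2: xy^2z = 0^{p³+k}. Since 1 ≤ k ≤ p, p³ < p³+k ≤ p³+p < p³+3p²+3p+1 = (p+1)³, so p³+k is not a perfect cube. So xy^2z ∉ L.
This is a contradiction; hence L is not regular.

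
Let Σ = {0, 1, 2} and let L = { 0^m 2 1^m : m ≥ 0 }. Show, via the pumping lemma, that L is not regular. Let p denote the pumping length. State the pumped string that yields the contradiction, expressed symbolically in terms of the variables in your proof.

Assume L is regular; let p be its pumping constant.
Take w = 0^p 2 1^p ∈ L with |w| = 2p+1 ≥ p.
Write w = xyz as guaranteed by the lemma, with |xy| ≤ p and |y| > 0.
Because |xy| ≤ p and w begins with p copies of 0, we have y = 0^k with 1 ≤ k ≤ p.
Pump with i = 2: xy^2z = 0^{p+k} 2 1^p, which would require p+k = p. But k ≥ 1, so xy^2z ∉ L.
This contradicts the pumping lemma, so L is not regular.

0^{p+k} 2 1^p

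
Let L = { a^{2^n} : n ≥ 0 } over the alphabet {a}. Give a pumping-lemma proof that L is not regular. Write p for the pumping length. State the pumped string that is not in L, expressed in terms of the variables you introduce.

a^{2^p+k}

Assume L is regular; let p be its pumping constant.
Take w = a^{2^p} ∈ L with |w| = 2^p ≥ p.
Write w = xyz as guaranteed by the lemma, with |xy| ≤ p and |y| ≥ 1.
Then y = a^k for some k with 1 ≤ k ≤ p.
Pump with i = 2: xy^2z = a^{2^p+k}. Since 1 ≤ k ≤ p < 2^p, we have 2^p < 2^p+k < 2^{p+1}, so 2^p+k is not a power of 2. So xy^2z ∉ L.
This is a contradiction; hence L is not regular.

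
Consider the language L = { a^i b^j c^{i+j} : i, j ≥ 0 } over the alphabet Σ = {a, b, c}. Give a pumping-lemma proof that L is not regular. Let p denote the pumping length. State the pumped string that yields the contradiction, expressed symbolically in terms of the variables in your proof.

Suppose for contradiction that L is regular, and let p be the pumping length.
Take w = a^p b^p c^{2p} ∈ L (with i=j=p, i+j=2p), |w| = 4p ≥ p.
Write w = xyz as guaranteed by the lemma, with |xy| ≤ p and |y| > 0.
Because |xy| ≤ p and w begins with p copies of a, we have y = a^k with 1 ≤ k ≤ p.
Consider xy^2z = a^{p+k} b^p c^{2p}. Now the a- and b-counts sum to 2p+k, but the c-count is 2p ≠ 2p+k. So xy^2z ∉ L.
This contradicts the pumping lemma, so L is not regular.

a^{p+k} b^p c^{2p}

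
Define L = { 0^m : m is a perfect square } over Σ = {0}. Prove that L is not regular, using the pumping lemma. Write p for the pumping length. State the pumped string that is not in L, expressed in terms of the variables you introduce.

0^{p²+k}

Toward a contradiction, assume L is regular with pumping length p.
Take w = 0^{p²} ∈ L with |w| = p² ≥ p.
By the pumping lemma, w = xyz with |xy| ≤ p and y is nonempty.
Then y = 0^k for some k with 1 ≤ k ≤ p.
Pump with i = 2: xy^2z = 0^{p²+k}. Since 1 ≤ k ≤ p, p² < p²+k ≤ p²+p < (p+1)², so p²+k lies strictly between consecutive squares and is not a perfect square. So xy^2z ∉ L.
This is a contradiction; hence L is not regular.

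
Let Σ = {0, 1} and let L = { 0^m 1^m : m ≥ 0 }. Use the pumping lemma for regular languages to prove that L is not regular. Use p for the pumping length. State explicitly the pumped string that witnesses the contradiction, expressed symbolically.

Assume L is regular; let p be its pumping constant.
Take w = 0^p 1^p. Then w ∈ L and |w| = 2p ≥ p.
By the pumping lemma, w = xyz with |xy| ≤ p and |y| ≥ 1.
The first p characters of w are 0's, so xy (and hence y) consists only of 0's. Write y = 0^k, 1 ≤ k ≤ p.
Pump with i = 2: xy^2z = 0^{p+k} 1^p. For this to lie in L we would need p = p+k, which forces k = 0. But k ≥ 1, so xy^2z ∉ L.
Contradiction. Therefore L is not regular.

0^{p+k} 1^p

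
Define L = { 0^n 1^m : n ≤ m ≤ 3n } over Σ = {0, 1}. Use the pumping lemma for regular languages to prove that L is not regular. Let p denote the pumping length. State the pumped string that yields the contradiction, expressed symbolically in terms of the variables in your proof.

Assume L is regular. Let p be the pumping length given by the pumping lemma.
Take w = 0^p 1^p ∈ L (since p ≤ p ≤ 3p), with |w| = 2p ≥ p.
The pumping lemma gives a decomposition w = xyz where |xy| ≤ p and y is nonempty.
Since the first p symbols of w are all 0's and |xy| ≤ p, y lies entirely in the leading 0-block: y = 0^k for some k with 1 ≤ k ≤ p.
Pump with i = 2: xy^2z = 0^{p+k} 1^p. Now n = p+k > p = m, so the condition n ≤ m fails. Thus xy^2z ∉ L.
This is a contradiction; hence L is not regular.

0^{p+k} 1^p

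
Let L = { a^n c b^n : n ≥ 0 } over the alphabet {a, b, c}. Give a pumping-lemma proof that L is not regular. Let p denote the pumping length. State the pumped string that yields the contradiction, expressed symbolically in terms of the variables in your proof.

a^{p+k} c b^p

Suppose for contradiction that L is regular, and let p be the pumping length.
Take w = a^p c b^p ∈ L with |w| = 2p+1 ≥ p.
Write w = xyz as guaranteed by the lemma, with |xy| ≤ p and |y| ≥ 1.
Since the first p symbols of w are all a's and |xy| ≤ p, y lies entirely in the leading a-block: y = a^k for some k with 1 ≤ k ≤ p.
Pump with i = 2: xy^2z = a^{p+k} c b^p, which would require p+k = p. But k ≥ 1, so xy^2z ∉ L.
This is a contradiction; hence L is not regular.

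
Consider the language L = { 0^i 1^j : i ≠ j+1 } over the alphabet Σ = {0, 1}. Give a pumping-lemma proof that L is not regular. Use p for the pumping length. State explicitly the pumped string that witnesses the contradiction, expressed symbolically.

Toward a contradiction, assume L is regular with pumping length p.
Choose w = 0^p 1^{p+p!-1}. Since p ≠ (p+p!-1)+1 = p+p!, w ∈ L; and |w| ≥ p.
By the pumping lemma, w = xyz with |xy| ≤ p and y is nonempty.
The first p characters of w are 0's, so xy (and hence y) consists only of 0's. Write y = 0^k, 1 ≤ k ≤ p.
Since 1 ≤ k ≤ p, k divides p!; set t = 1 + p!/k. Then xy^t z has p + (p!/k)·k = p + p! copies of 0. Now the 0-count is p+p! and (1-count)+1 = (p+p!-1)+1 = p+p!, so i ≠ j+1 fails. So xy^t z = 0^{p+p!} 1^{p+p!-1} ∉ L.
This contradicts the pumping lemma, so L is not regular.

0^{p+p!} 1^{p+p!-1}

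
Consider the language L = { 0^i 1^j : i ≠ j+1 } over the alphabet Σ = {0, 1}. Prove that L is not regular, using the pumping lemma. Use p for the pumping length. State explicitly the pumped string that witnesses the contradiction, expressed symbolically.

0^{p+p!} 1^{p+p!-1}

Suppose for contradiction that L is regular, and let p be the pumping length.
Choose w = 0^p 1^{p+p!-1}. Since p ≠ (p+p!-1)+1 = p+p!, w ∈ L; and |w| ≥ p.
Write w = xyz as guaranteed by the lemma, with |xy| ≤ p and |y| > 0.
Since the first p symbols of w are all 0's and |xy| ≤ p, y lies entirely in the leading 0-block: y = 0^k for some k with 1 ≤ k ≤ p.
Since 1 ≤ k ≤ p, k divides p!; set t = 1 + p!/k. Then xy^t z has p + (p!/k)·k = p + p! copies of 0. Now the 0-count is p+p! and (1-count)+1 = (p+p!-1)+1 = p+p!, so i ≠ j+1 fails. So xy^t z = 0^{p+p!} 1^{p+p!-1} ∉ L.
This is a contradiction; hence L is not regular.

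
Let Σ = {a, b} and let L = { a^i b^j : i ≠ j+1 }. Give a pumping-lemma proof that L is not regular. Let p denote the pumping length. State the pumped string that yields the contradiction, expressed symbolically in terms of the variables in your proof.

Assume L is regular. Let p be the pumping length given by the pumping lemma.
Choose w = a^p b^{p+p!-1}. Since p ≠ (p+p!-1)+1 = p+p!, w ∈ L; and |w| ≥ p.
Write w = xyz as guaranteed by the lemma, with |xy| ≤ p and |y| > 0.
The first p characters of w are a's, so xy (and hence y) consists only of a's. Write y = a^k, 1 ≤ k ≤ p.
Since 1 ≤ k ≤ p, k divides p!; set t = 1 + p!/k. Then xy^t z has p + (p!/k)·k = p + p! copies of a. Now the a-count is p+p! and (b-count)+1 = (p+p!-1)+1 = p+p!, so i ≠ j+1 fails. So xy^t z = a^{p+p!} b^{p+p!-1} ∉ L.
This contradicts the pumping lemma, so L is not regular.

a^{p+p!} b^{p+p!-1}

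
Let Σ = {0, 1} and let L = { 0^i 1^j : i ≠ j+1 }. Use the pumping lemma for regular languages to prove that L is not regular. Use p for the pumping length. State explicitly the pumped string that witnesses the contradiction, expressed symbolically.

0^{p+p!} 1^{p+p!-1}

Suppose for contradiction that L is regular, and let p be the pumping length.
Choose w = 0^p 1^{p+p!-1}. Since p ≠ (p+p!-1)+1 = p+p!, w ∈ L; and |w| ≥ p.
Write w = xyz as guaranteed by the lemma, with |xy| ≤ p and y is nonempty.
Since the first p symbols of w are all 0's and |xy| ≤ p, y lies entirely in the leading 0-block: y = 0^k for some k with 1 ≤ k ≤ p.
Since 1 ≤ k ≤ p, k divides p!; set t = 1 + p!/k. Then xy^t z has p + (p!/k)·k = p + p! copies of 0. Now the 0-count is p+p! and (1-count)+1 = (p+p!-1)+1 = p+p!, so i ≠ j+1 fails. So xy^t z = 0^{p+p!} 1^{p+p!-1} ∉ L.
This is a contradiction; hence L is not regular.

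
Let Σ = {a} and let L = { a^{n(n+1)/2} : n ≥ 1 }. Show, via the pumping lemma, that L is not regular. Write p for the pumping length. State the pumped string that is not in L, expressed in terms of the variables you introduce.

Assume L is regular; let p be its pumping constant.
Take w = a^{p(p+1)/2} ∈ L with |w| = p(p+1)/2 ≥ p.
The pumping lemma gives a decomposition w = xyz where |xy| ≤ p and y is nonempty.
Then y = a^k for some k with 1 ≤ k ≤ p.
Pump with i = 2: xy^2z = a^{p(p+1)/2+k}. Since 1 ≤ k ≤ p, p(p+1)/2 < p(p+1)/2+k ≤ p(p+1)/2+p < (p+1)(p+2)/2, so p(p+1)/2+k is strictly between consecutive triangular numbers. So xy^2z ∉ L.
This is a contradiction; hence L is not regular.

a^{p(p+1)/2+k}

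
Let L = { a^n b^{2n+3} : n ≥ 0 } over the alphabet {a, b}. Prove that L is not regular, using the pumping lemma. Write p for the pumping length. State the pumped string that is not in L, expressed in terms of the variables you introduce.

Toward a contradiction, assume L is regular with pumping length p.
Let w = a^p b^{2p+3} ∈ L; note |w| = 3p+3 ≥ p.
By the pumping lemma, w = xyz with |xy| ≤ p and y is nonempty.
Since the first p symbols of w are all a's and |xy| ≤ p, y lies entirely in the leading a-block: y = a^k for some k with 1 ≤ k ≤ p.
Pump with i = 2: xy^2z = a^{p+k} b^{2p+3}. For this to lie in L we would need 2p+3 = 2(p+k)+3, which forces k = 0. But k ≥ 1, so xy^2z ∉ L.
This is a contradiction; hence L is not regular.

a^{p+k} b^{2p+3}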